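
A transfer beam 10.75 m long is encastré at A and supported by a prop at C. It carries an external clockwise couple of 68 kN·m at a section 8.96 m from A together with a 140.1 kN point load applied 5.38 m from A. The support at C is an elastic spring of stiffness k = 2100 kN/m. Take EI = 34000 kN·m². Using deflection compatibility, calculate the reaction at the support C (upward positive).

Choose R_C as the redundant. The primary structure is the cantilever fixed at A.
Free-end deflection of the primary structure under the applied loading (downward +):
  clockwise couple 68 at a = 8.96: M₀a(2L − a)/(2EI) = 3820/EI
  point load 140.1 at a = 5.38: Pa²(3L − a)/(6EI) = 18160/EI
  δ_0 = 21980/EI
Tip deflection under a unit load at C: L³/(3EI) = 414.1/EI.
With EI = 34000 kN·m²: δ_0 = 0.64648 m and δ_{CC} = 0.012179 m/kN.
Compatibility — the spring shortens by R_C/k under the reaction it provides: δ_0 − R_C·δ_{CC} = R_C/k. With 1/k = 0.000476 m/kN, R_C = δ_0 / (δ_{CC} + 1/k) = 0.64648 / (0.012179 + 0.000476) = 51.08 kN.

R_C = 51.08 kN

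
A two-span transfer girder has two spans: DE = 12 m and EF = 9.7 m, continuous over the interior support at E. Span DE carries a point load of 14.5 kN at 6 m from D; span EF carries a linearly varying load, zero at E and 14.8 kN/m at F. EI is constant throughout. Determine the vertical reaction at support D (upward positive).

R_D = 2.721 kN

Take M_E as the redundant. Released structure: two simple spans DE and EF with a hinge at E.
Discontinuity in slope at E on the released structure — sum the simple-span end rotations:
  span DE: point load 14.5 at a = 6: Pab(L + a)/(6LEI) = 130.5/EI
  span EF: triangular load, peak 14.8: 7w₀L³/(360EI) = 262.6/EI
  relative rotation θ_0 = (130.5 + 262.6)/EI = 393.1/EI
A unit hogging moment at E produces rotation L₁/(3EI) + L₂/(3EI) = 7.233/EI.
Slope continuity at E: θ_0 = M_E·7.233/EI, so M_E = 393.1/7.233 = 54.35 kN·m (hogging).
Span DE, ΣM about D with M_E applied at E: R_E^{DE}·12 = 87 + 54.35, so R_E^{DE} = 11.78 kN and R_D = 14.5 − 11.78 = 2.721 kN.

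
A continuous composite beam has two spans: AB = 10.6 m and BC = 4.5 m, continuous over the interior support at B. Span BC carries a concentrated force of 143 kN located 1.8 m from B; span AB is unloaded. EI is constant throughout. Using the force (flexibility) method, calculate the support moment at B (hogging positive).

Insert a hinge at B; M_B is the redundant, and each span becomes simply supported.
Discontinuity in slope at B on the released structure — sum the simple-span end rotations:
  span BC: point load 143 at a = 1.8: Pab(L + b)/(6LEI) = 185.3/EI
  relative rotation θ_0 = (0 + 185.3)/EI = 185.3/EI
A unit hogging moment at B produces rotation L₁/(3EI) + L₂/(3EI) = 5.033/EI.
Slope continuity at B: θ_0 = M_B·5.033/EI, so M_B = 185.3/5.033 = 36.82 kN·m (hogging).

M_B = 36.82 kN·m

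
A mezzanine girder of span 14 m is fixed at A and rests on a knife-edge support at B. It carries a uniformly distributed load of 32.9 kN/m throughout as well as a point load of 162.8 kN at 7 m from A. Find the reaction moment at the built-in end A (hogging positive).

Remove the prop at B; the released (primary) structure is a cantilever built in at A.
Deflection at B on the released cantilever, summing each load's contribution:
  UDL 32.9: wL⁴/(8EI) = 157986/EI
  point load 162.8 at a = 7: Pa²(3L − a)/(6EI) = 46534/EI
  δ_0 = 204519/EI
Flexibility coefficient — unit upward force at B: δ_{BB} = L³/(3EI) = 914.7/EI.
The prop prevents deflection at B: R_B = δ_0/δ_{BB} = 204519/914.7 = 223.6 kN.
Moment equilibrium about A: M_A = Σ(load moments about A) − R_B·L = 4364 − 223.6×14 = 1233 kN·m.

M_A = 1233 kN·m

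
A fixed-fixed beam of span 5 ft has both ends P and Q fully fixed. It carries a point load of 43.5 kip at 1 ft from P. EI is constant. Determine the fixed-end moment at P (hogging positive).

M_P = 27.84 kip·ft

Release both end moments; the primary structure is a simply-supported span PQ with redundants M_P and M_Q.
End rotations of the released simple span under the applied load (×1/EI):
  at P: point load 43.5 at a = 1: Pab(L + b)/(6LEI) = 52.2/EI
  at Q: point load 43.5 at a = 1: Pab(L + a)/(6LEI) = 34.8/EI
  θ_P0 = 52.2/EI,  θ_Q0 = 34.8/EI
Flexibility coefficients: a unit moment at one end gives L/(3EI) there and L/(6EI) at the far end, so f₁₁ = f₂₂ = 1.667/EI and f₁₂ = f₂₁ = 0.8333/EI.
Compatibility — zero rotation at each built-in end:
  1.667 M_P + 0.8333 M_Q = 52.2
  0.8333 M_P + 1.667 M_Q = 34.8
Solving the pair gives M_P = 27.84 kip·ft and M_Q = 6.96 kip·ft (hogging).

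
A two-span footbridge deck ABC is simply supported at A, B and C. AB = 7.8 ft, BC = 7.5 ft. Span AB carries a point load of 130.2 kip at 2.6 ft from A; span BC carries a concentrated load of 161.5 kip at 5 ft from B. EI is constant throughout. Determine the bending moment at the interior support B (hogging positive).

M_B = 164.7 kip·ft

Insert a hinge at B; M_B is the redundant, and each span becomes simply supported.
Discontinuity in slope at B on the released structure — sum the simple-span end rotations:
  span AB: point load 130.2 at a = 2.6: Pab(L + a)/(6LEI) = 391.2/EI
  span BC: point load 161.5 at a = 5: Pab(L + b)/(6LEI) = 448.6/EI
  relative rotation θ_0 = (391.2 + 448.6)/EI = 839.8/EI
A unit hogging moment at B produces rotation L₁/(3EI) + L₂/(3EI) = 5.1/EI.
Slope continuity at B: θ_0 = M_B·5.1/EI, so M_B = 839.8/5.1 = 164.7 kip·ft (hogging).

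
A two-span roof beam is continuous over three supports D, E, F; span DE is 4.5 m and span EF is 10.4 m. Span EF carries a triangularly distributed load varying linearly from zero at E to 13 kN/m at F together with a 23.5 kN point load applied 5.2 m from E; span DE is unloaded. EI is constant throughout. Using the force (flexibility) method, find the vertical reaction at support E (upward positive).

Take M_E as the redundant. Released structure: two simple spans DE and EF with a hinge at E.
End slopes at the hinge E, treating each span as simply supported:
  span EF: triangular load, peak 13: 7w₀L³/(360EI) = 284.3/EI
  span EF: point load 23.5 at a = 5.2: Pab(L + b)/(6LEI) = 158.9/EI
  relative rotation θ_0 = (0 + 443.2)/EI = 443.2/EI
A unit hogging moment at E produces rotation L₁/(3EI) + L₂/(3EI) = 4.967/EI.
Compatibility: M_E·(L₁+L₂)/(3EI) = θ_0, giving M_E = 89.24 kN·m (hogging).
Span DE, ΣM about D with M_E applied at E: R_E^{DE}·4.5 = 0 + 89.24, so R_E^{DE} = 19.83 kN and R_D = 0 − 19.83 = -19.83 kN.
Span EF, ΣM about F: R_E^{EF}·10.4 = 356.5 + 89.24, so R_E^{EF} = 42.86 kN and R_F = 91.1 − 42.86 = 48.24 kN.
R_E = 19.83 + 42.86 = 62.69 kN.

R_E = 62.69 kN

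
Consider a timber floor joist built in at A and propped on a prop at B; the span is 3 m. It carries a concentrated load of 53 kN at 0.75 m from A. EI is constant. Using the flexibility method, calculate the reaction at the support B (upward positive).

Choose R_B as the redundant. The primary structure is the cantilever fixed at A.
Downward deflection at the released point B due to the loads:
  point load 53 at a = 0.75: Pa²(3L − a)/(6EI) = 40.99/EI
Flexibility coefficient — unit upward force at B: δ_{BB} = L³/(3EI) = 9/EI.
The prop prevents deflection at B: R_B = δ_0/δ_{BB} = 40.99/9 = 4.555 kN.

R_B = 4.555 kN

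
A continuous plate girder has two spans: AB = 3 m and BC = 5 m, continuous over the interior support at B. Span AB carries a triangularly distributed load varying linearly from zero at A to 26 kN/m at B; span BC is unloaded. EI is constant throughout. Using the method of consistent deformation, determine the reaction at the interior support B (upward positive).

Take M_B as the redundant. Released structure: two simple spans AB and BC with a hinge at B.
Rotations at B on the released spans (each span's end-slope, ×1/EI):
  span AB: triangular load, peak 26: w₀L³/(45EI) = 15.6/EI
  relative rotation θ_0 = (15.6 + 0)/EI = 15.6/EI
A unit hogging moment at B produces rotation L₁/(3EI) + L₂/(3EI) = 2.667/EI.
Slope continuity at B: θ_0 = M_B·2.667/EI, so M_B = 15.6/2.667 = 5.85 kN·m (hogging).
Span AB, ΣM about A with M_B applied at B: R_B^{AB}·3 = 78 + 5.85, so R_B^{AB} = 27.95 kN and R_A = 39 − 27.95 = 11.05 kN.
Span BC, ΣM about C: R_B^{BC}·5 = 0 + 5.85, so R_B^{BC} = 1.17 kN and R_C = 0 − 1.17 = -1.17 kN.
R_B = 27.95 + 1.17 = 29.12 kN.

R_B = 29.12 kN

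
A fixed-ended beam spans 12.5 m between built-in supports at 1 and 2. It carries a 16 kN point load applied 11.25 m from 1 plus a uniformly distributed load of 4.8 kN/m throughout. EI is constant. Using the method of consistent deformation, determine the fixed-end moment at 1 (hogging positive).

Take the two fixed-end moments M_1, M_2 as redundants; the released structure is the simple span 12.
End rotations of the released simple span under the applied load (×1/EI):
  at 1: point load 16 at a = 11.25: Pab(L + b)/(6LEI) = 41.25/EI
  at 2: point load 16 at a = 11.25: Pab(L + a)/(6LEI) = 71.25/EI
  at 1: UDL 4.8: wL³/(24EI) = 390.6/EI
  at 2: UDL 4.8: wL³/(24EI) = 390.6/EI
  θ_10 = 431.9/EI,  θ_20 = 461.9/EI
Flexibility coefficients: a unit moment at one end gives L/(3EI) there and L/(6EI) at the far end, so f₁₁ = f₂₂ = 4.167/EI and f₁₂ = f₂₁ = 2.083/EI.
Compatibility — zero rotation at each built-in end:
  4.167 M_1 + 2.083 M_2 = 431.9
  2.083 M_1 + 4.167 M_2 = 461.9
Solving the pair gives M_1 = 64.3 kN·m and M_2 = 78.7 kN·m (hogging).

M_1 = 64.3 kN·m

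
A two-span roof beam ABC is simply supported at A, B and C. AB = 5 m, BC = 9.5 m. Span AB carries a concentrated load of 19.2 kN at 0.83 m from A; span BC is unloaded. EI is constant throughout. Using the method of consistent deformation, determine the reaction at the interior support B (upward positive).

R_B = 4.003 kN

Release continuity at B by inserting a hinge; the redundant is the internal moment M_B. The primary structure is two simply-supported spans AB and BC.
End slopes at the hinge B, treating each span as simply supported:
  span AB: point load 19.2 at a = 0.83: Pab(L + a)/(6LEI) = 12.91/EI
  relative rotation θ_0 = (12.91 + 0)/EI = 12.91/EI
A unit hogging moment at B produces rotation L₁/(3EI) + L₂/(3EI) = 4.833/EI.
Compatibility: M_B·(L₁+L₂)/(3EI) = θ_0, giving M_B = 2.672 kN·m (hogging).
Span AB, ΣM about A with M_B applied at B: R_B^{AB}·5 = 15.94 + 2.672, so R_B^{AB} = 3.722 kN and R_A = 19.2 − 3.722 = 15.48 kN.
Span BC, ΣM about C: R_B^{BC}·9.5 = 0 + 2.672, so R_B^{BC} = 0.2812 kN and R_C = 0 − 0.2812 = -0.2812 kN.
R_B = 3.722 + 0.2812 = 4.003 kN.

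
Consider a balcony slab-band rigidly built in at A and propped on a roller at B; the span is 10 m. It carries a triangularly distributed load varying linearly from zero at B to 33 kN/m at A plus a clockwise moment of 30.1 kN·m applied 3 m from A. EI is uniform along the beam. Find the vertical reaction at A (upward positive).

Remove the prop at B; the released (primary) structure is a cantilever built in at A.
Primary-structure tip deflection at B by superposition:
  triangular load, peak 33 at the fixed end: w₀L⁴/(30EI) = 11000/EI
  clockwise couple 30.1 at a = 3: M₀a(2L − a)/(2EI) = 767.5/EI
  δ_0 = 11768/EI
Tip deflection under a unit load at B: L³/(3EI) = 333.3/EI.
The prop prevents deflection at B: R_B = δ_0/δ_{BB} = 11768/333.3 = 35.3 kN.
Vertical equilibrium: R_A = ΣP − R_B = 165 − 35.3 = 129.7 kN.

R_A = 129.7 kN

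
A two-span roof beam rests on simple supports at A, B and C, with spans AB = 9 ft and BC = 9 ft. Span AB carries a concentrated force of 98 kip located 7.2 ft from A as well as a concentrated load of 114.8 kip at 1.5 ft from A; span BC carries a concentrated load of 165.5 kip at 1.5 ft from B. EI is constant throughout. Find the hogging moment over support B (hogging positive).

M_B = 200.2 kip·ft

Release continuity at B by inserting a hinge; the redundant is the internal moment M_B. The primary structure is two simply-supported spans AB and BC.
Discontinuity in slope at B on the released structure — sum the simple-span end rotations:
  span AB: point load 98 at a = 7.2: Pab(L + a)/(6LEI) = 381/EI
  span AB: point load 114.8 at a = 1.5: Pab(L + a)/(6LEI) = 251.1/EI
  span BC: point load 165.5 at a = 1.5: Pab(L + b)/(6LEI) = 568.9/EI
  relative rotation θ_0 = (632.1 + 568.9)/EI = 1201/EI
A unit hogging moment at B produces rotation L₁/(3EI) + L₂/(3EI) = 6/EI.
Slope continuity at B: θ_0 = M_B·6/EI, so M_B = 1201/6 = 200.2 kip·ft (hogging).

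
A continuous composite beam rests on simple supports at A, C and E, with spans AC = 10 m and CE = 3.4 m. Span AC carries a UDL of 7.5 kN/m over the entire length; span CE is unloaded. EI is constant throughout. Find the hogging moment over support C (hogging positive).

Take M_C as the redundant. Released structure: two simple spans AC and CE with a hinge at C.
Discontinuity in slope at C on the released structure — sum the simple-span end rotations:
  span AC: UDL 7.5: wL³/(24EI) = 312.5/EI
  relative rotation θ_0 = (312.5 + 0)/EI = 312.5/EI
A unit hogging moment at C produces rotation L₁/(3EI) + L₂/(3EI) = 4.467/EI.
Compatibility: M_C·(L₁+L₂)/(3EI) = θ_0, giving M_C = 69.96 kN·m (hogging).

M_C = 69.96 kN·m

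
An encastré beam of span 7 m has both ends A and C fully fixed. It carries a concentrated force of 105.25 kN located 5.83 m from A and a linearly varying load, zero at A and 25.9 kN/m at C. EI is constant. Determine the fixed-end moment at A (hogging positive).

Release both end moments; the primary structure is a simply-supported span AC with redundants M_A and M_C.
End rotations of the released simple span under the applied load (×1/EI):
  at A: point load 105.25 at a = 5.83: Pab(L + b)/(6LEI) = 139.7/EI
  at C: point load 105.25 at a = 5.83: Pab(L + a)/(6LEI) = 219.3/EI
  at A: triangular load, peak 25.9: 7w₀L³/(360EI) = 172.7/EI
  at C: triangular load, peak 25.9: w₀L³/(45EI) = 197.4/EI
  θ_A0 = 312.4/EI,  θ_C0 = 416.7/EI
Flexibility coefficients: a unit moment at one end gives L/(3EI) there and L/(6EI) at the far end, so f₁₁ = f₂₂ = 2.333/EI and f₁₂ = f₂₁ = 1.167/EI.
Compatibility — zero rotation at each built-in end:
  2.333 M_A + 1.167 M_C = 312.4
  1.167 M_A + 2.333 M_C = 416.7
Solving the pair gives M_A = 59.45 kN·m and M_C = 148.9 kN·m (hogging).

M_A = 59.45 kN·m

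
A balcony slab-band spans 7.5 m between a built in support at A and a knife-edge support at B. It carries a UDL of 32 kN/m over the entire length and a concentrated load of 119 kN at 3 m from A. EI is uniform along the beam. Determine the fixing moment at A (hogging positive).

Remove the prop at B; the released (primary) structure is a cantilever built in at A.
Primary-structure tip deflection at B by superposition:
  UDL 32: wL⁴/(8EI) = 12656/EI
  point load 119 at a = 3: Pa²(3L − a)/(6EI) = 3481/EI
  δ_0 = 16137/EI
Tip deflection under a unit load at B: L³/(3EI) = 140.6/EI.
The prop prevents deflection at B: R_B = δ_0/δ_{BB} = 16137/140.6 = 114.8 kN.
Moment equilibrium about A: M_A = Σ(load moments about A) − R_B·L = 1257 − 114.8×7.5 = 396.4 kN·m.

M_A = 396.4 kN·m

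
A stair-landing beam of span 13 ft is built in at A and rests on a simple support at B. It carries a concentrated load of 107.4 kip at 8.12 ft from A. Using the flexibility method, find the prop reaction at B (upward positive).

R_B = 49.77 kip

Take the reaction at B as the redundant and release it; the primary structure is a cantilever fixed at A.
Primary-structure tip deflection at B by superposition:
  point load 107.4 at a = 8.12: Pa²(3L − a)/(6EI) = 36445/EI
Tip deflection under a unit load at B: L³/(3EI) = 732.3/EI.
The prop prevents deflection at B: R_B = δ_0/δ_{BB} = 36445/732.3 = 49.77 kip.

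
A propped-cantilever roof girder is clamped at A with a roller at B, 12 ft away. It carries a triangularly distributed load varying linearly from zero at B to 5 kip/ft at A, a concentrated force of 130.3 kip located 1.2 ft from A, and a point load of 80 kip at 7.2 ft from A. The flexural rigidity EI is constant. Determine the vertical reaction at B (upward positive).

R_B = 42.45 kip

Take the reaction at B as the redundant and release it; the primary structure is a cantilever fixed at A.
Downward deflection at the released point B due to the loads:
  triangular load, peak 5 at the fixed end: w₀L⁴/(30EI) = 3456/EI
  point load 130.3 at a = 1.2: Pa²(3L − a)/(6EI) = 1088/EI
  point load 80 at a = 7.2: Pa²(3L − a)/(6EI) = 19907/EI
  δ_0 = 24451/EI
Tip deflection under a unit load at B: L³/(3EI) = 576/EI.
Compatibility at B: δ_0 − R_B·δ_{BB} = 0, so R_B = 24451/576 = 42.45 kip.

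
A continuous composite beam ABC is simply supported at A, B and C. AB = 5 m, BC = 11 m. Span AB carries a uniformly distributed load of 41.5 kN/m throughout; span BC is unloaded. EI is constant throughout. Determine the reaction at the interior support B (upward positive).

Insert a hinge at B; M_B is the redundant, and each span becomes simply supported.
End slopes at the hinge B, treating each span as simply supported:
  span AB: UDL 41.5: wL³/(24EI) = 216.1/EI
  relative rotation θ_0 = (216.1 + 0)/EI = 216.1/EI
A unit hogging moment at B produces rotation L₁/(3EI) + L₂/(3EI) = 5.333/EI.
Compatibility: M_B·(L₁+L₂)/(3EI) = θ_0, giving M_B = 40.53 kN·m (hogging).
Span AB, ΣM about A with M_B applied at B: R_B^{AB}·5 = 518.8 + 40.53, so R_B^{AB} = 111.9 kN and R_A = 207.5 − 111.9 = 95.64 kN.
Span BC, ΣM about C: R_B^{BC}·11 = 0 + 40.53, so R_B^{BC} = 3.684 kN and R_C = 0 − 3.684 = -3.684 kN.
R_B = 111.9 + 3.684 = 115.5 kN.

R_B = 115.5 kN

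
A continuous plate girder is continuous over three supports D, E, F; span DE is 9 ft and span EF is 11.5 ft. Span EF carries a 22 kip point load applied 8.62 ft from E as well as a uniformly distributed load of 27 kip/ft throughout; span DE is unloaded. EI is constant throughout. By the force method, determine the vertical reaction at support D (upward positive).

Take M_E as the redundant. Released structure: two simple spans DE and EF with a hinge at E.
Discontinuity in slope at E on the released structure — sum the simple-span end rotations:
  span EF: point load 22 at a = 8.62: Pab(L + b)/(6LEI) = 113.8/EI
  span EF: UDL 27: wL³/(24EI) = 1711/EI
  relative rotation θ_0 = (0 + 1825)/EI = 1825/EI
A unit hogging moment at E produces rotation L₁/(3EI) + L₂/(3EI) = 6.833/EI.
Slope continuity at E: θ_0 = M_E·6.833/EI, so M_E = 1825/6.833 = 267 kip·ft (hogging).
Span DE, ΣM about D with M_E applied at E: R_E^{DE}·9 = 0 + 267, so R_E^{DE} = 29.67 kip and R_D = 0 − 29.67 = -29.67 kip.

R_D = -29.67 kip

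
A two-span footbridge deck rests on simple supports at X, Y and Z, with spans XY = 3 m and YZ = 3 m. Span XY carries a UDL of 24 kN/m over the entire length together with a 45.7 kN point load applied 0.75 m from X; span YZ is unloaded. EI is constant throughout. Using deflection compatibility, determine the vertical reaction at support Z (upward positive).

R_Z = -7.178 kN

Release continuity at Y by inserting a hinge; the redundant is the internal moment M_Y. The primary structure is two simply-supported spans XY and YZ.
Rotations at Y on the released spans (each span's end-slope, ×1/EI):
  span XY: UDL 24: wL³/(24EI) = 27/EI
  span XY: point load 45.7 at a = 0.75: Pab(L + a)/(6LEI) = 16.07/EI
  relative rotation θ_0 = (43.07 + 0)/EI = 43.07/EI
A unit hogging moment at Y produces rotation L₁/(3EI) + L₂/(3EI) = 2/EI.
Compatibility: M_Y·(L₁+L₂)/(3EI) = θ_0, giving M_Y = 21.53 kN·m (hogging).
Span YZ, ΣM about Z: R_Y^{YZ}·3 = 0 + 21.53, so R_Y^{YZ} = 7.178 kN and R_Z = 0 − 7.178 = -7.178 kN.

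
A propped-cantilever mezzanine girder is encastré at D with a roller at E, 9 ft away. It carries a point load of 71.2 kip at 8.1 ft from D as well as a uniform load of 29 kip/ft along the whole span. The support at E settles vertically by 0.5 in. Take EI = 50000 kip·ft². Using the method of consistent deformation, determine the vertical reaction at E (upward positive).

R_E = 149.9 kip

Take the reaction at E as the redundant and release it; the primary structure is a cantilever fixed at D.
Primary-structure tip deflection at E by superposition:
  point load 71.2 at a = 8.1: Pa²(3L − a)/(6EI) = 14715/EI
  UDL 29: wL⁴/(8EI) = 23784/EI
  δ_0 = 38499/EI
Flexibility coefficient — unit upward force at E: δ_{EE} = L³/(3EI) = 243/EI.
With EI = 50000 kip·ft²: δ_0 = 0.76997 ft and δ_{EE} = 0.00486 ft/kip.
Compatibility — the beam at E must follow the support down by 0.04167 ft: δ_0 − R_E·δ_{EE} = 0.04167, so R_E = (0.76997 − 0.04167)/0.00486 = 149.9 kip.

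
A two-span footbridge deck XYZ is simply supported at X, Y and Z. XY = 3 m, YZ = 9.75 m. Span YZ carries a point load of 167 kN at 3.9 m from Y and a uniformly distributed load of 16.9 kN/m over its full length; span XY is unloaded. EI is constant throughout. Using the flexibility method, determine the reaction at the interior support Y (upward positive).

R_Y = 353.7 kN

Insert a hinge at Y; M_Y is the redundant, and each span becomes simply supported.
End slopes at the hinge Y, treating each span as simply supported:
  span YZ: point load 167 at a = 3.9: Pab(L + b)/(6LEI) = 1016/EI
  span YZ: UDL 16.9: wL³/(24EI) = 652.7/EI
  relative rotation θ_0 = (0 + 1669)/EI = 1669/EI
A unit hogging moment at Y produces rotation L₁/(3EI) + L₂/(3EI) = 4.25/EI.
Compatibility: M_Y·(L₁+L₂)/(3EI) = θ_0, giving M_Y = 392.6 kN·m (hogging).
Span XY, ΣM about X with M_Y applied at Y: R_Y^{XY}·3 = 0 + 392.6, so R_Y^{XY} = 130.9 kN and R_X = 0 − 130.9 = -130.9 kN.
Span YZ, ΣM about Z: R_Y^{YZ}·9.75 = 1780 + 392.6, so R_Y^{YZ} = 222.9 kN and R_Z = 331.8 − 222.9 = 108.9 kN.
R_Y = 130.9 + 222.9 = 353.7 kN.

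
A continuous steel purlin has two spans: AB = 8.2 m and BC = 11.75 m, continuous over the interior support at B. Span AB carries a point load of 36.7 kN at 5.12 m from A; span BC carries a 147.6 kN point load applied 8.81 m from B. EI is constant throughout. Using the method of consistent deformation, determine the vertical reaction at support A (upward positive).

R_A = -3.697 kN

Release continuity at B by inserting a hinge; the redundant is the internal moment M_B. The primary structure is two simply-supported spans AB and BC.
Rotations at B on the released spans (each span's end-slope, ×1/EI):
  span AB: point load 36.7 at a = 5.12: Pab(L + a)/(6LEI) = 156.7/EI
  span BC: point load 147.6 at a = 8.81: Pab(L + b)/(6LEI) = 796.6/EI
  relative rotation θ_0 = (156.7 + 796.6)/EI = 953.3/EI
A unit hogging moment at B produces rotation L₁/(3EI) + L₂/(3EI) = 6.65/EI.
Compatibility: M_B·(L₁+L₂)/(3EI) = θ_0, giving M_B = 143.4 kN·m (hogging).
Span AB, ΣM about A with M_B applied at B: R_B^{AB}·8.2 = 187.9 + 143.4, so R_B^{AB} = 40.4 kN and R_A = 36.7 − 40.4 = -3.697 kN.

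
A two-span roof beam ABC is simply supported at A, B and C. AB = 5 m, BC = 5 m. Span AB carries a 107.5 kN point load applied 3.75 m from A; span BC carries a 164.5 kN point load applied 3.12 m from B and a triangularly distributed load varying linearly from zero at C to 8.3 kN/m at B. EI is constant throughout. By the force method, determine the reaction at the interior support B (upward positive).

Release continuity at B by inserting a hinge; the redundant is the internal moment M_B. The primary structure is two simply-supported spans AB and BC.
Rotations at B on the released spans (each span's end-slope, ×1/EI):
  span AB: point load 107.5 at a = 3.75: Pab(L + a)/(6LEI) = 147/EI
  span BC: point load 164.5 at a = 3.12: Pab(L + b)/(6LEI) = 221.3/EI
  span BC: triangular load, peak 8.3: w₀L³/(45EI) = 23.06/EI
  relative rotation θ_0 = (147 + 244.3)/EI = 391.3/EI
A unit hogging moment at B produces rotation L₁/(3EI) + L₂/(3EI) = 3.333/EI.
Slope continuity at B: θ_0 = M_B·3.333/EI, so M_B = 391.3/3.333 = 117.4 kN·m (hogging).
Span AB, ΣM about A with M_B applied at B: R_B^{AB}·5 = 403.1 + 117.4, so R_B^{AB} = 104.1 kN and R_A = 107.5 − 104.1 = 3.396 kN.
Span BC, ΣM about C: R_B^{BC}·5 = 378.4 + 117.4, so R_B^{BC} = 99.16 kN and R_C = 185.2 − 99.16 = 86.09 kN.
R_B = 104.1 + 99.16 = 203.3 kN.

R_B = 203.3 kN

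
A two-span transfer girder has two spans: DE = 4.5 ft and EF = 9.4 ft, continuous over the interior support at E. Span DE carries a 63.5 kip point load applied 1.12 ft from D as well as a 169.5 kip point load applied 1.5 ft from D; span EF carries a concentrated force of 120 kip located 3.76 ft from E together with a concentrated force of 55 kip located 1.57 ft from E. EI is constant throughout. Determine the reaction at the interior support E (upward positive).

Insert a hinge at E; M_E is the redundant, and each span becomes simply supported.
Rotations at E on the released spans (each span's end-slope, ×1/EI):
  span DE: point load 63.5 at a = 1.12: Pab(L + a)/(6LEI) = 50.04/EI
  span DE: point load 169.5 at a = 1.5: Pab(L + a)/(6LEI) = 169.5/EI
  span EF: point load 120 at a = 3.76: Pab(L + b)/(6LEI) = 678.6/EI
  span EF: point load 55 at a = 1.57: Pab(L + b)/(6LEI) = 206.6/EI
  relative rotation θ_0 = (219.5 + 885.2)/EI = 1105/EI
A unit hogging moment at E produces rotation L₁/(3EI) + L₂/(3EI) = 4.633/EI.
Slope continuity at E: θ_0 = M_E·4.633/EI, so M_E = 1105/4.633 = 238.4 kip·ft (hogging).
Span DE, ΣM about D with M_E applied at E: R_E^{DE}·4.5 = 325.4 + 238.4, so R_E^{DE} = 125.3 kip and R_D = 233 − 125.3 = 107.7 kip.
Span EF, ΣM about F: R_E^{EF}·9.4 = 1107 + 238.4, so R_E^{EF} = 143.2 kip and R_F = 175 − 143.2 = 31.82 kip.
R_E = 125.3 + 143.2 = 268.5 kip.

R_E = 268.5 kip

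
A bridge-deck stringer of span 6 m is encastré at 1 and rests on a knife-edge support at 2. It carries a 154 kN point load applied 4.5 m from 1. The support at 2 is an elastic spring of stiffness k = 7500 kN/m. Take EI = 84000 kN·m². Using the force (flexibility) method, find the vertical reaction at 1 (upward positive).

Choose R_2 as the redundant. The primary structure is the cantilever fixed at 1.
Free-end deflection of the primary structure under the applied loading (downward +):
  point load 154 at a = 4.5: Pa²(3L − a)/(6EI) = 7017/EI
Tip deflection under a unit load at 2: L³/(3EI) = 72/EI.
With EI = 84000 kN·m²: δ_0 = 0.083531 m and δ_{22} = 0.000857 m/kN.
Compatibility — the spring shortens by R_2/k under the reaction it provides: δ_0 − R_2·δ_{22} = R_2/k. With 1/k = 0.000133 m/kN, R_2 = δ_0 / (δ_{22} + 1/k) = 0.083531 / (0.000857 + 0.000133) = 84.33 kN.
Vertical equilibrium: R_1 = ΣP − R_2 = 154 − 84.33 = 69.67 kN.

R_1 = 69.67 kN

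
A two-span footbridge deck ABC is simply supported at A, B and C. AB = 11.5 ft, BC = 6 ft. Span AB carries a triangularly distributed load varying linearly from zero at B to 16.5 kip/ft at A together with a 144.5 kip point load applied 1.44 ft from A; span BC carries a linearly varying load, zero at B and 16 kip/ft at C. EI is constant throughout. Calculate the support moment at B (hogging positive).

M_B = 162.5 kip·ft

Take M_B as the redundant. Released structure: two simple spans AB and BC with a hinge at B.
End slopes at the hinge B, treating each span as simply supported:
  span AB: triangular load, peak 16.5: 7w₀L³/(360EI) = 487.9/EI
  span AB: point load 144.5 at a = 1.44: Pab(L + a)/(6LEI) = 392.6/EI
  span BC: triangular load, peak 16: 7w₀L³/(360EI) = 67.2/EI
  relative rotation θ_0 = (880.5 + 67.2)/EI = 947.7/EI
A unit hogging moment at B produces rotation L₁/(3EI) + L₂/(3EI) = 5.833/EI.
Slope continuity at B: θ_0 = M_B·5.833/EI, so M_B = 947.7/5.833 = 162.5 kip·ft (hogging).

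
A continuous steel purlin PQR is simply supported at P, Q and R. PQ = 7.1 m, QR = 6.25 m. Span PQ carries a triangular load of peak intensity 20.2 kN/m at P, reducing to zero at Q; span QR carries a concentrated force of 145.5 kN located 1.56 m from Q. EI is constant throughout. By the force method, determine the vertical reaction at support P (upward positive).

Release continuity at Q by inserting a hinge; the redundant is the internal moment M_Q. The primary structure is two simply-supported spans PQ and QR.
Discontinuity in slope at Q on the released structure — sum the simple-span end rotations:
  span PQ: triangular load, peak 20.2: 7w₀L³/(360EI) = 140.6/EI
  span QR: point load 145.5 at a = 1.56: Pab(L + b)/(6LEI) = 310.6/EI
  relative rotation θ_0 = (140.6 + 310.6)/EI = 451.1/EI
A unit hogging moment at Q produces rotation L₁/(3EI) + L₂/(3EI) = 4.45/EI.
Slope continuity at Q: θ_0 = M_Q·4.45/EI, so M_Q = 451.1/4.45 = 101.4 kN·m (hogging).
Span PQ, ΣM about P with M_Q applied at Q: R_Q^{PQ}·7.1 = 169.7 + 101.4, so R_Q^{PQ} = 38.18 kN and R_P = 71.71 − 38.18 = 33.53 kN.

R_P = 33.53 kN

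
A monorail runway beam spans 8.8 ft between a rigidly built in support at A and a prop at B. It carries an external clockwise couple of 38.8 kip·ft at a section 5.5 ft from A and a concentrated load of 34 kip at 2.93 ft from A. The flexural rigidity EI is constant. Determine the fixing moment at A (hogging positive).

M_A = 44.17 kip·ft

Remove the prop at B; the released (primary) structure is a cantilever built in at A.
Downward deflection at the released point B due to the loads:
  clockwise couple 38.8 at a = 5.5: M₀a(2L − a)/(2EI) = 1291/EI
  point load 34 at a = 2.93: Pa²(3L − a)/(6EI) = 1142/EI
  δ_0 = 2433/EI
Tip deflection under a unit load at B: L³/(3EI) = 227.2/EI.
Compatibility at B: δ_0 − R_B·δ_{BB} = 0, so R_B = 2433/227.2 = 10.71 kip.
Moment equilibrium about A: M_A = Σ(load moments about A) − R_B·L = 138.4 − 10.71×8.8 = 44.17 kip·ft.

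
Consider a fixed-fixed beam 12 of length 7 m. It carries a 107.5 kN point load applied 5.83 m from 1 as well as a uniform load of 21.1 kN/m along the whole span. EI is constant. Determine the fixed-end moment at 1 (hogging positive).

Take the two fixed-end moments M_1, M_2 as redundants; the released structure is the simple span 12.
On the primary (simply-supported) span, the end slopes from the loading are:
  at 1: point load 107.5 at a = 5.83: Pab(L + b)/(6LEI) = 142.6/EI
  at 2: point load 107.5 at a = 5.83: Pab(L + a)/(6LEI) = 224/EI
  at 1: UDL 21.1: wL³/(24EI) = 301.6/EI
  at 2: UDL 21.1: wL³/(24EI) = 301.6/EI
  θ_10 = 444.2/EI,  θ_20 = 525.6/EI
Flexibility coefficients: a unit moment at one end gives L/(3EI) there and L/(6EI) at the far end, so f₁₁ = f₂₂ = 2.333/EI and f₁₂ = f₂₁ = 1.167/EI.
Compatibility — zero rotation at each built-in end:
  2.333 M_1 + 1.167 M_2 = 444.2
  1.167 M_1 + 2.333 M_2 = 525.6
Solving the pair gives M_1 = 103.7 kN·m and M_2 = 173.4 kN·m (hogging).

M_1 = 103.7 kN·m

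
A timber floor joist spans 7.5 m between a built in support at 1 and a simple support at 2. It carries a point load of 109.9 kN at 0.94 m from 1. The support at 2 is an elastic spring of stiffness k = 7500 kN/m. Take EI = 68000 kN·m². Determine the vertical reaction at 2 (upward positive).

Release the roller at 2. Primary structure: cantilever fixed at 1.
Primary-structure tip deflection at 2 by superposition:
  point load 109.9 at a = 0.94: Pa²(3L − a)/(6EI) = 348.9/EI
Tip deflection under a unit load at 2: L³/(3EI) = 140.6/EI.
With EI = 68000 kN·m²: δ_0 = 0.005131 m and δ_{22} = 0.002068 m/kN.
Compatibility — the spring shortens by R_2/k under the reaction it provides: δ_0 − R_2·δ_{22} = R_2/k. With 1/k = 0.000133 m/kN, R_2 = δ_0 / (δ_{22} + 1/k) = 0.005131 / (0.002068 + 0.000133) = 2.331 kN.

R_2 = 2.331 kN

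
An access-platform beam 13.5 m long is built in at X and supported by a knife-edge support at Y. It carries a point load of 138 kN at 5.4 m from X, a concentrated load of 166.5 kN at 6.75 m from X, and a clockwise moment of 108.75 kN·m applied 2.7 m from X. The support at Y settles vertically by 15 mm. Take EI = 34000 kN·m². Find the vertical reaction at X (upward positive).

Remove the prop at Y; the released (primary) structure is a cantilever built in at X.
Primary-structure tip deflection at Y by superposition:
  point load 138 at a = 5.4: Pa²(3L − a)/(6EI) = 23541/EI
  point load 166.5 at a = 6.75: Pa²(3L − a)/(6EI) = 42672/EI
  clockwise couple 108.75 at a = 2.7: M₀a(2L − a)/(2EI) = 3568/EI
  δ_0 = 69781/EI
Tip deflection under a unit load at Y: L³/(3EI) = 820.1/EI.
With EI = 34000 kN·m²: δ_0 = 2.0524 m and δ_{YY} = 0.024121 m/kN.
Compatibility — the beam at Y must follow the support down by 0.015 m: δ_0 − R_Y·δ_{YY} = 0.015, so R_Y = (2.0524 − 0.015)/0.024121 = 84.46 kN.
Vertical equilibrium: R_X = ΣP − R_Y = 304.5 − 84.46 = 220 kN.

R_X = 220 kN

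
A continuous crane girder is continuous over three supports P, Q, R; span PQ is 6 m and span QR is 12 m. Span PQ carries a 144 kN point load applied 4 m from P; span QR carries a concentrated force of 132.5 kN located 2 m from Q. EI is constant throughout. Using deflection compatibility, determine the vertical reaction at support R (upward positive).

Take M_Q as the redundant. Released structure: two simple spans PQ and QR with a hinge at Q.
End slopes at the hinge Q, treating each span as simply supported:
  span PQ: point load 144 at a = 4: Pab(L + a)/(6LEI) = 320/EI
  span QR: point load 132.5 at a = 2: Pab(L + b)/(6LEI) = 809.7/EI
  relative rotation θ_0 = (320 + 809.7)/EI = 1130/EI
A unit hogging moment at Q produces rotation L₁/(3EI) + L₂/(3EI) = 6/EI.
Compatibility: M_Q·(L₁+L₂)/(3EI) = θ_0, giving M_Q = 188.3 kN·m (hogging).
Span QR, ΣM about R: R_Q^{QR}·12 = 1325 + 188.3, so R_Q^{QR} = 126.1 kN and R_R = 132.5 − 126.1 = 6.393 kN.

R_R = 6.393 kN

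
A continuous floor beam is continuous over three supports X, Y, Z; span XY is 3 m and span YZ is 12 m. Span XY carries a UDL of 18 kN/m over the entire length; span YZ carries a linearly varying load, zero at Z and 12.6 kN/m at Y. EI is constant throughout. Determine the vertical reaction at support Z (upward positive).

Insert a hinge at Y; M_Y is the redundant, and each span becomes simply supported.
Discontinuity in slope at Y on the released structure — sum the simple-span end rotations:
  span XY: UDL 18: wL³/(24EI) = 20.25/EI
  span YZ: triangular load, peak 12.6: w₀L³/(45EI) = 483.8/EI
  relative rotation θ_0 = (20.25 + 483.8)/EI = 504.1/EI
A unit hogging moment at Y produces rotation L₁/(3EI) + L₂/(3EI) = 5/EI.
Compatibility: M_Y·(L₁+L₂)/(3EI) = θ_0, giving M_Y = 100.8 kN·m (hogging).
Span YZ, ΣM about Z: R_Y^{YZ}·12 = 604.8 + 100.8, so R_Y^{YZ} = 58.8 kN and R_Z = 75.6 − 58.8 = 16.8 kN.

R_Z = 16.8 kN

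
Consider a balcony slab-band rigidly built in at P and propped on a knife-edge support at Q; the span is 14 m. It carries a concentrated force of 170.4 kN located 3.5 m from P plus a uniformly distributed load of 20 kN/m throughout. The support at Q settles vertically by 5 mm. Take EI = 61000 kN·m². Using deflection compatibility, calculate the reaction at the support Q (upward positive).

R_Q = 119.3 kN

Choose R_Q as the redundant. The primary structure is the cantilever fixed at P.
Primary-structure tip deflection at Q by superposition:
  point load 170.4 at a = 3.5: Pa²(3L − a)/(6EI) = 13394/EI
  UDL 20: wL⁴/(8EI) = 96040/EI
  δ_0 = 109434/EI
Tip deflection under a unit load at Q: L³/(3EI) = 914.7/EI.
With EI = 61000 kN·m²: δ_0 = 1.794 m and δ_{QQ} = 0.014995 m/kN.
Compatibility — the beam at Q must follow the support down by 0.005 m: δ_0 − R_Q·δ_{QQ} = 0.005, so R_Q = (1.794 − 0.005)/0.014995 = 119.3 kN.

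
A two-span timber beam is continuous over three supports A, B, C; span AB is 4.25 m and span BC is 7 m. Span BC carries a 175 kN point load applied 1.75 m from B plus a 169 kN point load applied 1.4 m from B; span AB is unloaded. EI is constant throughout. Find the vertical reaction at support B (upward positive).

Take M_B as the redundant. Released structure: two simple spans AB and BC with a hinge at B.
End slopes at the hinge B, treating each span as simply supported:
  span BC: point load 175 at a = 1.75: Pab(L + b)/(6LEI) = 468.9/EI
  span BC: point load 169 at a = 1.4: Pab(L + b)/(6LEI) = 397.5/EI
  relative rotation θ_0 = (0 + 866.4)/EI = 866.4/EI
A unit hogging moment at B produces rotation L₁/(3EI) + L₂/(3EI) = 3.75/EI.
Slope continuity at B: θ_0 = M_B·3.75/EI, so M_B = 866.4/3.75 = 231 kN·m (hogging).
Span AB, ΣM about A with M_B applied at B: R_B^{AB}·4.25 = 0 + 231, so R_B^{AB} = 54.36 kN and R_A = 0 − 54.36 = -54.36 kN.
Span BC, ΣM about C: R_B^{BC}·7 = 1865 + 231, so R_B^{BC} = 299.5 kN and R_C = 344 − 299.5 = 44.54 kN.
R_B = 54.36 + 299.5 = 353.8 kN.

R_B = 353.8 kN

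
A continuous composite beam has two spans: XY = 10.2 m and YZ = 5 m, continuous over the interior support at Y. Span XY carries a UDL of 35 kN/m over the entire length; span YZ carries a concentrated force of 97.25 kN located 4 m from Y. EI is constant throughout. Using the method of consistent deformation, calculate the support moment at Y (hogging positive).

Release continuity at Y by inserting a hinge; the redundant is the internal moment M_Y. The primary structure is two simply-supported spans XY and YZ.
Discontinuity in slope at Y on the released structure — sum the simple-span end rotations:
  span XY: UDL 35: wL³/(24EI) = 1548/EI
  span YZ: point load 97.25 at a = 4: Pab(L + b)/(6LEI) = 77.8/EI
  relative rotation θ_0 = (1548 + 77.8)/EI = 1625/EI
A unit hogging moment at Y produces rotation L₁/(3EI) + L₂/(3EI) = 5.067/EI.
Compatibility: M_Y·(L₁+L₂)/(3EI) = θ_0, giving M_Y = 320.8 kN·m (hogging).

M_Y = 320.8 kN·m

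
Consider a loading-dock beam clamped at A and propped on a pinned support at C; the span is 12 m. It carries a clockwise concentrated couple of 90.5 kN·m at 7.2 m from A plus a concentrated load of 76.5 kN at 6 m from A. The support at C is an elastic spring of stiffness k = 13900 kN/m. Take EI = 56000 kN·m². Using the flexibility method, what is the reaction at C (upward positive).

R_C = 33.18 kN

Remove the prop at C; the released (primary) structure is a cantilever built in at A.
Downward deflection at the released point C due to the loads:
  clockwise couple 90.5 at a = 7.2: M₀a(2L − a)/(2EI) = 5473/EI
  point load 76.5 at a = 6: Pa²(3L − a)/(6EI) = 13770/EI
  δ_0 = 19243/EI
Flexibility coefficient — unit upward force at C: δ_{CC} = L³/(3EI) = 576/EI.
With EI = 56000 kN·m²: δ_0 = 0.34363 m and δ_{CC} = 0.010286 m/kN.
Compatibility — the spring shortens by R_C/k under the reaction it provides: δ_0 − R_C·δ_{CC} = R_C/k. With 1/k = 0.000072 m/kN, R_C = δ_0 / (δ_{CC} + 1/k) = 0.34363 / (0.010286 + 0.000072) = 33.18 kN.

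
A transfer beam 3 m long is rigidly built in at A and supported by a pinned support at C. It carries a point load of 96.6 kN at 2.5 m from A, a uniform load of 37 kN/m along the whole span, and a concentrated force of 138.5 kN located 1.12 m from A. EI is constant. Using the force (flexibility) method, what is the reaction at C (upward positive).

Take the reaction at C as the redundant and release it; the primary structure is a cantilever fixed at A.
Downward deflection at the released point C due to the loads:
  point load 96.6 at a = 2.5: Pa²(3L − a)/(6EI) = 654.1/EI
  UDL 37: wL⁴/(8EI) = 374.6/EI
  point load 138.5 at a = 1.12: Pa²(3L − a)/(6EI) = 228.2/EI
  δ_0 = 1257/EI
Tip deflection under a unit load at C: L³/(3EI) = 9/EI.
The prop prevents deflection at C: R_C = δ_0/δ_{CC} = 1257/9 = 139.7 kN.

R_C = 139.7 kN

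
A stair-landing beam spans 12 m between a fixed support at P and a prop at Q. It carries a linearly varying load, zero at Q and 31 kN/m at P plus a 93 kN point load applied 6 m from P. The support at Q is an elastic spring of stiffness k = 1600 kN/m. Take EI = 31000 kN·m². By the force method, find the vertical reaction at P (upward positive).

R_P = 214.9 kN

Release the roller at Q. Primary structure: cantilever fixed at P.
Downward deflection at the released point Q due to the loads:
  triangular load, peak 31 at the fixed end: w₀L⁴/(30EI) = 21427/EI
  point load 93 at a = 6: Pa²(3L − a)/(6EI) = 16740/EI
  δ_0 = 38167/EI
Flexibility coefficient — unit upward force at Q: δ_{QQ} = L³/(3EI) = 576/EI.
With EI = 31000 kN·m²: δ_0 = 1.2312 m and δ_{QQ} = 0.018581 m/kN.
Compatibility — the spring shortens by R_Q/k under the reaction it provides: δ_0 − R_Q·δ_{QQ} = R_Q/k. With 1/k = 0.000625 m/kN, R_Q = δ_0 / (δ_{QQ} + 1/k) = 1.2312 / (0.018581 + 0.000625) = 64.11 kN.
Vertical equilibrium: R_P = ΣP − R_Q = 279 − 64.11 = 214.9 kN.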